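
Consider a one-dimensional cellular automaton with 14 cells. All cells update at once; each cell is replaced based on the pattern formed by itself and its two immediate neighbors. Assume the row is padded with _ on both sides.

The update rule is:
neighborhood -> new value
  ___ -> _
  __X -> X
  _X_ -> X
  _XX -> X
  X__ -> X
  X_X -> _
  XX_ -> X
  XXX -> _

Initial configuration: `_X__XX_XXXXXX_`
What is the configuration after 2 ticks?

X____X_XX__XXX

XXXXXX_X____XX
X____X_XX__XXX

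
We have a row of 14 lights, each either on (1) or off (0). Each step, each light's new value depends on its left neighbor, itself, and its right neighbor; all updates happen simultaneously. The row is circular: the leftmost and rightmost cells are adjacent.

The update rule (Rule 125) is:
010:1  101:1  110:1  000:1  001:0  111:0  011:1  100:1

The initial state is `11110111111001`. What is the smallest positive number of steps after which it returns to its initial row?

5

00011100001101
11010111101111
01111100111000
01000110101111
11110111111001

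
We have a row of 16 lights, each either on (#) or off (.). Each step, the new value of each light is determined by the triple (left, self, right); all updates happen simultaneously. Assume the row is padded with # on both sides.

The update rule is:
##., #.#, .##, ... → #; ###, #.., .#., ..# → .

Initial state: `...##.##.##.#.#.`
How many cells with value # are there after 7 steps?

9

step 1: .#.#########.#.#
step 2: #.##.......##.##
step 3: ####.#####.####.
step 4: ...###...###..##
step 5: .#.#.#.#.#.#..#.
step 6: #.#.#.#.#.#....#
step 7: ##.#.#.#.#..##.#
count of #: 9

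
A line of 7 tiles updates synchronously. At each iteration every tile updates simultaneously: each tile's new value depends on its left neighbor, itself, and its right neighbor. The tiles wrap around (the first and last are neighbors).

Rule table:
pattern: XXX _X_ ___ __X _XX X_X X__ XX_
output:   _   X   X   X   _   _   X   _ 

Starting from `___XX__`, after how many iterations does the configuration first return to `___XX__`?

XXX__XX
___XX__

2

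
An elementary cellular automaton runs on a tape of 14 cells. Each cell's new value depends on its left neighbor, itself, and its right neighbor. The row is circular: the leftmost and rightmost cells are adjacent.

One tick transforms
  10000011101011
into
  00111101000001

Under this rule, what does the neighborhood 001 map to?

At position 5 the neighborhood is 001; the next row has 1 there.

1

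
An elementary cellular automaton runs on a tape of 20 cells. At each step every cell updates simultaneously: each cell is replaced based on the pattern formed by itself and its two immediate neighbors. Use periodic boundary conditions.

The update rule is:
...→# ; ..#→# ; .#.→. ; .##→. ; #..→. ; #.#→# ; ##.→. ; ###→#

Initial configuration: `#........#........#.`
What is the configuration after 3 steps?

..#######..#######.#
.#.#####..#.#####.#.
#.#.###..#.#.###.#..

#.#.###..#.#.###.#..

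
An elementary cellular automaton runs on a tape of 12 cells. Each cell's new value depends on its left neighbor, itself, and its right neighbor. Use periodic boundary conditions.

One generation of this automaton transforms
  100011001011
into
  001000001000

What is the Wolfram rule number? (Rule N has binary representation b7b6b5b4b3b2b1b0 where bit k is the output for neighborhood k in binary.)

position 11: 111 → 0  (bit 7 = 0)
position 0: 110 → 0  (bit 6 = 0)
position 9: 101 → 0  (bit 5 = 0)
position 1: 100 → 0  (bit 4 = 0)
position 4: 011 → 0  (bit 3 = 0)
position 8: 010 → 1  (bit 2 = 1)
position 3: 001 → 0  (bit 1 = 0)
position 2: 000 → 1  (bit 0 = 1)
bits b7..b0 = 00000101 = 5

5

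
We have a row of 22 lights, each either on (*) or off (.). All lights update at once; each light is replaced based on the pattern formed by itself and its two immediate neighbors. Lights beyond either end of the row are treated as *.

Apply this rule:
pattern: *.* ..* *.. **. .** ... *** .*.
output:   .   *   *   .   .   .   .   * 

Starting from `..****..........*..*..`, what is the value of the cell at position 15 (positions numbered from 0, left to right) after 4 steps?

.

**....*........*******
..*..***......*.......
*****...*....***.....*
.....*.***..*...*...*.
position 15 holds .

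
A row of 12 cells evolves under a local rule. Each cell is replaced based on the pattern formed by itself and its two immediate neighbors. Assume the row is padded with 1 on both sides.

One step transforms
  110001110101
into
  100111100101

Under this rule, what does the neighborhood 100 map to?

At position 2 the neighborhood is 100; the next row has 0 there.

0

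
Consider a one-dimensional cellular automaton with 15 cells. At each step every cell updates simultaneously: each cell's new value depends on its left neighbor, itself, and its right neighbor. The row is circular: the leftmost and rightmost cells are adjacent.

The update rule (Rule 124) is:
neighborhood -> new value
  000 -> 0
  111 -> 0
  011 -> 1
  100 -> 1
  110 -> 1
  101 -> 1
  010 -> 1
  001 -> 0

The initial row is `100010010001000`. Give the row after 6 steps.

110011011001100
111011111101110
101110000111011
111011000101110
101111100111011
111000110101110

111000110101110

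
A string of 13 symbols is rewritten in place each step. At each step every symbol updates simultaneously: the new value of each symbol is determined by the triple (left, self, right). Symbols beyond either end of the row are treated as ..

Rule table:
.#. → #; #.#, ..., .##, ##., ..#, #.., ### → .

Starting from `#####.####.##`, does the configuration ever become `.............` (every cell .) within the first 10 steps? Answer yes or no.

step 1: .............
all cells are . at step 1

yes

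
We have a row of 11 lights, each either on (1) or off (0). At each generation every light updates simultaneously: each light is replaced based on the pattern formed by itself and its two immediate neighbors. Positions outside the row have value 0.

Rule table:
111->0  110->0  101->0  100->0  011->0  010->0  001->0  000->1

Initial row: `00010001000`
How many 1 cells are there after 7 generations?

generation 1: 11000100011
generation 2: 00010001000  (repeats generation 0; period 2)
generation 7: 11000100011
count of 1: 5

5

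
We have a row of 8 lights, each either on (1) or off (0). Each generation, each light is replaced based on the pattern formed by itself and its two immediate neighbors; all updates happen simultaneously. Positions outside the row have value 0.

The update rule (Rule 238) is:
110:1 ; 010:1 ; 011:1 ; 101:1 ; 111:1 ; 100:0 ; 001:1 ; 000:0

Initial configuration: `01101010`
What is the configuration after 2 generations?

generation 1: 11111110
generation 2: 11111110

11111110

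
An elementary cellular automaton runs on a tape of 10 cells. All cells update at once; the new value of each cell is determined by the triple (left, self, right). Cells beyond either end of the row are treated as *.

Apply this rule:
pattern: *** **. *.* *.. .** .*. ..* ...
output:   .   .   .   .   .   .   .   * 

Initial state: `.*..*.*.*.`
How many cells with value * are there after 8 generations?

generation 1: ..........
generation 2: .********.
generation 3: ..........  (repeats generation 1; period 2)
generation 8: .********.
count of *: 8

8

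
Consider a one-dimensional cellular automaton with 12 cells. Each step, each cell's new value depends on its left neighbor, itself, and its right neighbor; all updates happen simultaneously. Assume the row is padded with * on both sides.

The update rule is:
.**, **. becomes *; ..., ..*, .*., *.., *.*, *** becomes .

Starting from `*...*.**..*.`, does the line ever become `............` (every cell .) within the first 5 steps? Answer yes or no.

no

*.....**....
*.....**....  (fixed point — unchanged through step 5)
step 5 is *.....**...., still not uniform .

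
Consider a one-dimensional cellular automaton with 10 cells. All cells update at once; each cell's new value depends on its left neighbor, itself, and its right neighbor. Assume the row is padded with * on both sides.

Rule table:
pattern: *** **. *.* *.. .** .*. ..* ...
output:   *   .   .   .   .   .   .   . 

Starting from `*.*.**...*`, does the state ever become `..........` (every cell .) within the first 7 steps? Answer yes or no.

..........
all cells are . at step 1

yes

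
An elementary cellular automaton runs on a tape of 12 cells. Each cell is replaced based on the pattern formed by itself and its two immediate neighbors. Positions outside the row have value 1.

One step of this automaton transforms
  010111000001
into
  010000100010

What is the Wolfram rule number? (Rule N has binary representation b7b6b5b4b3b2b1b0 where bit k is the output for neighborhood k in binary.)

22

position 4: 111 → 0  (bit 7 = 0)
position 5: 110 → 0  (bit 6 = 0)
position 0: 101 → 0  (bit 5 = 0)
position 6: 100 → 1  (bit 4 = 1)
position 3: 011 → 0  (bit 3 = 0)
position 1: 010 → 1  (bit 2 = 1)
position 10: 001 → 1  (bit 1 = 1)
position 7: 000 → 0  (bit 0 = 0)
bits b7..b0 = 00010110 = 22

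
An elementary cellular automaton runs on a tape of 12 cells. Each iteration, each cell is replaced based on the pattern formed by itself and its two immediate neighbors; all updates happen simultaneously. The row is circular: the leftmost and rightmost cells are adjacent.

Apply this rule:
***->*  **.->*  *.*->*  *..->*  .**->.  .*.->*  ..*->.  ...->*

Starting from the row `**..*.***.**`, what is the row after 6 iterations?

***.**.***.*
****.**.***.
.****.**.***
*.****.**.**
**.****.**.*
***.****.**.

***.****.**.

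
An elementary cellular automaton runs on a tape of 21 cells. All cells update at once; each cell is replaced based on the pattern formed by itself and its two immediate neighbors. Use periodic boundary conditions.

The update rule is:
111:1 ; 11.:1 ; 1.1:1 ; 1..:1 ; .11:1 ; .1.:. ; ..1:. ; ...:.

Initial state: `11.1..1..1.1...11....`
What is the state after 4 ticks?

111111.1..1..11111111

111.1..1..1.1..111...
1111.1..1..1.1.1111..
11111.1..1..1.111111.
111111.1..1..11111111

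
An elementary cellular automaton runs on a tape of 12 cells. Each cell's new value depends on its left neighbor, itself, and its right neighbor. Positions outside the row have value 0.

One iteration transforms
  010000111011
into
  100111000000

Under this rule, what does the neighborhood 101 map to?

At position 9 the neighborhood is 101; the next row has 0 there.

0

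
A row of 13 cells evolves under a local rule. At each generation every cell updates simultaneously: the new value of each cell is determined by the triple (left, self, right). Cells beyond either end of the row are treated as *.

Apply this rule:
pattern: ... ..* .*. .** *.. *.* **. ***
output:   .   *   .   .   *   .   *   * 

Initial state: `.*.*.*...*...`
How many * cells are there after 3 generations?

5

......*.*.*.*
*....*.......
**..*.*.....*
count of *: 5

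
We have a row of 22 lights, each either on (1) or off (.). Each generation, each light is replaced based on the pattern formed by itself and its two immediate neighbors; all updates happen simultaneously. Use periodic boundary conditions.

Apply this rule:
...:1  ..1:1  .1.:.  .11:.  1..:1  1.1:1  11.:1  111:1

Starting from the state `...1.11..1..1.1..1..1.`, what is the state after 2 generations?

1111.1.111.11.1.11.11.

generation 1: 111.1.111.11.1.11.11.1
generation 2: 1111.1.111.11.1.11.11.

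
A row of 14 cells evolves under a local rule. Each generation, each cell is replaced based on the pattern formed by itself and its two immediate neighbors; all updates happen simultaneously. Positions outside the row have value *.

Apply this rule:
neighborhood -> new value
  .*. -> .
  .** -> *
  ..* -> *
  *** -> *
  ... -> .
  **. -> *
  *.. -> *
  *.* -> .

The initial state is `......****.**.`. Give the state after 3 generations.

**********.**.

*....*****.**.
**..******.**.
**********.**.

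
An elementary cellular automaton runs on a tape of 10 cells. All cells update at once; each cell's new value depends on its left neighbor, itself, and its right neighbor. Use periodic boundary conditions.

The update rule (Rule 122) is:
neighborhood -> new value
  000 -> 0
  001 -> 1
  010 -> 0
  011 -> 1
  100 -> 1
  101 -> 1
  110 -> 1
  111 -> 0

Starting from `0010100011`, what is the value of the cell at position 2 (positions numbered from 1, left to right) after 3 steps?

step 1: 1101010111
step 2: 0110101100
step 3: 1111011110
position 2 holds 1

1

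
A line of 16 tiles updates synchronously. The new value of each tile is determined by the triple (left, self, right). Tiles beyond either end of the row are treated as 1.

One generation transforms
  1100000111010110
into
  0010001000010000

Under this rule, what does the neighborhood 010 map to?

At position 11 the neighborhood is 010; the next row has 1 there.

1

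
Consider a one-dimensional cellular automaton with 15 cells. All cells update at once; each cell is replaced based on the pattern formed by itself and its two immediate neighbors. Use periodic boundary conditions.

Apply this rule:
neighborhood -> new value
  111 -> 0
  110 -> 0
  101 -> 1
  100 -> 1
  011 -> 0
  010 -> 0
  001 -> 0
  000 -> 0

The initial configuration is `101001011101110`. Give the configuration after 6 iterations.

100010101001000

010100100010001
101010010001000
010101001000100
001010100100010
000101010010001
100010101001000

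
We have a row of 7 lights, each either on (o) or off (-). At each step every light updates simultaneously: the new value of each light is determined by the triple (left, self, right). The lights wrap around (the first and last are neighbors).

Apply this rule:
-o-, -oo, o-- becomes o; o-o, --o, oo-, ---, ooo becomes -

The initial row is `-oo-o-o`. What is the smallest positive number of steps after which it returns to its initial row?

2

-o--o-o
-oo-o-o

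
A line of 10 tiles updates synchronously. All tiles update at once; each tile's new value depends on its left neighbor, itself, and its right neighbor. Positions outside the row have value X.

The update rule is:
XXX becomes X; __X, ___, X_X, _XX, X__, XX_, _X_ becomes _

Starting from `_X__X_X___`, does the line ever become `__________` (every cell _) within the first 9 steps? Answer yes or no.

yes

step 1: __________
all cells are _ at step 1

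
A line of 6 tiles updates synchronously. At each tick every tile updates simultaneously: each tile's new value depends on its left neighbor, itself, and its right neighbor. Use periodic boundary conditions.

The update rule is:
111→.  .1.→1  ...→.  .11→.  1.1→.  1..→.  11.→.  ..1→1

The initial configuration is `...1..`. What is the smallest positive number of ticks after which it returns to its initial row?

..11..
.1....
11....
.....1
....11
...1..

6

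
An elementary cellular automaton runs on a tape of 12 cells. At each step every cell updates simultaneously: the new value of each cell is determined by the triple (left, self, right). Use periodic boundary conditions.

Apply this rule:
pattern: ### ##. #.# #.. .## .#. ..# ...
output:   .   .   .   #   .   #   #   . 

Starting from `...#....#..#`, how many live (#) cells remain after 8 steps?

8

step 1: #.###..#####
step 2: .....##.....
step 3: ....#..#....
step 4: ...######...
step 5: ..#......#..
step 6: .###....###.
step 7: #...#..#...#
step 8: .#.######.#.
count of #: 8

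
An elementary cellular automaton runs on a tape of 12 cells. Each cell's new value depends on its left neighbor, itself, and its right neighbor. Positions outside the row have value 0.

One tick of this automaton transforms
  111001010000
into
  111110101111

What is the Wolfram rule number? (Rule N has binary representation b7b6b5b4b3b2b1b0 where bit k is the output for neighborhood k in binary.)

position 1: 111 → 1  (bit 7 = 1)
position 2: 110 → 1  (bit 6 = 1)
position 6: 101 → 1  (bit 5 = 1)
position 3: 100 → 1  (bit 4 = 1)
position 0: 011 → 1  (bit 3 = 1)
position 5: 010 → 0  (bit 2 = 0)
position 4: 001 → 1  (bit 1 = 1)
position 9: 000 → 1  (bit 0 = 1)
bits b7..b0 = 11111011 = 251

251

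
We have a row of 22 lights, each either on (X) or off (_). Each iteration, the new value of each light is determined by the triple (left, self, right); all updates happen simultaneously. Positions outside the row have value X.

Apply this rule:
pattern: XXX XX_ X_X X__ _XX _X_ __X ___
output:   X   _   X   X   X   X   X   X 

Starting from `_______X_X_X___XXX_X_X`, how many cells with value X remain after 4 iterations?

21

XXXXXXXXXXXXXXXXX_XXXX
XXXXXXXXXXXXXXXX_XXXXX
XXXXXXXXXXXXXXX_XXXXXX
XXXXXXXXXXXXXX_XXXXXXX
count of X: 21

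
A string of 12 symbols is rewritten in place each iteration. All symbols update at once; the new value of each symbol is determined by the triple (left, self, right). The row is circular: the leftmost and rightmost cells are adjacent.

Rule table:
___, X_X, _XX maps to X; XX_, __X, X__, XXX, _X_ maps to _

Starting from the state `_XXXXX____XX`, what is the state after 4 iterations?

_X_____X_XX_

iteration 1: XX_____XX_X_
iteration 2: X__XXX_X_X_X
iteration 3: ___X__X_X_XX
iteration 4: _X_____X_XX_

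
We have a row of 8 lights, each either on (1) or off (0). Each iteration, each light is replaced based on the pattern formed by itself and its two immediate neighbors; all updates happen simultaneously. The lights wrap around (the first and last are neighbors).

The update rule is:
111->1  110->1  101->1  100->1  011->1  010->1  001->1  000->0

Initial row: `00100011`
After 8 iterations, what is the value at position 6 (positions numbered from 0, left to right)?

iteration 1: 11110111
iteration 2: 11111111
iteration 3: 11111111  (fixed point — unchanged through iteration 8)
position 6 holds 1

1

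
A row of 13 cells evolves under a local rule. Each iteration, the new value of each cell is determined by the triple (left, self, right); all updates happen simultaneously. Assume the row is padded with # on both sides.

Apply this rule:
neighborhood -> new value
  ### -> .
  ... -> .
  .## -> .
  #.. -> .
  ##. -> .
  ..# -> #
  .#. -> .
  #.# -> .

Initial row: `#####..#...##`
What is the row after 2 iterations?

iteration 1: ......#...#..
iteration 2: .....#...#..#

.....#...#..#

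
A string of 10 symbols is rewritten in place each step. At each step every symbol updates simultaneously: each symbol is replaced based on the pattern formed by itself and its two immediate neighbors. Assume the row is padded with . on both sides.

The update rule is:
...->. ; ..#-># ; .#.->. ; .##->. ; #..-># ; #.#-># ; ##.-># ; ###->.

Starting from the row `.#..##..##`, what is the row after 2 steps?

#.##.###.#
.#.##..##.

.#.##..##.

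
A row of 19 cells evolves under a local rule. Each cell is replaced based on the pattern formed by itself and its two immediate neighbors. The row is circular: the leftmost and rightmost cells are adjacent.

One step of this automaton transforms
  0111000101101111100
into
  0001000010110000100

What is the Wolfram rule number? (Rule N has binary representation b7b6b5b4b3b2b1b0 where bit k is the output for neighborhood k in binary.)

position 2: 111 → 0  (bit 7 = 0)
position 3: 110 → 1  (bit 6 = 1)
position 8: 101 → 1  (bit 5 = 1)
position 4: 100 → 0  (bit 4 = 0)
position 1: 011 → 0  (bit 3 = 0)
position 7: 010 → 0  (bit 2 = 0)
position 0: 001 → 0  (bit 1 = 0)
position 5: 000 → 0  (bit 0 = 0)
bits b7..b0 = 01100000 = 96

96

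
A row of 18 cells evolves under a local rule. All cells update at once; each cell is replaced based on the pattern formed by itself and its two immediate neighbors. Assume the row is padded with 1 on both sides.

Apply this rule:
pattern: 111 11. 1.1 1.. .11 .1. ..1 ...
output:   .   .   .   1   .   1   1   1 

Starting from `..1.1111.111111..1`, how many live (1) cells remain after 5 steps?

step 1: 111............11.
step 2: ...111111111111...
step 3: 111............111
step 4: ...111111111111...  (repeats step 2; period 2)
step 5: 111............111
count of 1: 6

6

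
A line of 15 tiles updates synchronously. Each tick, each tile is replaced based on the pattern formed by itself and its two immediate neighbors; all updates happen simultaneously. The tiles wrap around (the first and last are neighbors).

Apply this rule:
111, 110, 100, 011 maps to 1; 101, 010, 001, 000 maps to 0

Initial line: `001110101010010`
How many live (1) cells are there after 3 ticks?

6

001110000001001
101111000000100
001111100000010
count of 1: 6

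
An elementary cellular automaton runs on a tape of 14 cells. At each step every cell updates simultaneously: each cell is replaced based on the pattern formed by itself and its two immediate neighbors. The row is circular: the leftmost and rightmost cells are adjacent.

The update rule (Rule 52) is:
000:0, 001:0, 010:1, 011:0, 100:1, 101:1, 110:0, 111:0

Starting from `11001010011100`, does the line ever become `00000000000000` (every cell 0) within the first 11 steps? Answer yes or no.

step 1: 00101111000010
step 2: 00110000100011
step 3: 10001000110000
step 4: 11001100001000
step 5: 00100010001100
step 6: 00110011000010
step 7: 00001000100011
step 8: 10001100110000
step 9: 11000010001000
step 10: 00100011001100
step 11: 00110000100010
step 11 is 00110000100010, still not uniform 0

no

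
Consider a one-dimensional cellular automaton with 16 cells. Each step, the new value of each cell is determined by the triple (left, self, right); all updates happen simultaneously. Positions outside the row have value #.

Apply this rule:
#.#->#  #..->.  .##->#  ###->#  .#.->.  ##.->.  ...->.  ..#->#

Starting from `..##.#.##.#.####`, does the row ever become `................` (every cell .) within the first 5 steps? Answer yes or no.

step 1: .##.#.##.#.#####
step 2: ##.#.##.#.######
step 3: #.#.##.#.#######
step 4: .#.##.#.########
step 5: #.##.#.#########
step 5 is #.##.#.#########, still not uniform .

no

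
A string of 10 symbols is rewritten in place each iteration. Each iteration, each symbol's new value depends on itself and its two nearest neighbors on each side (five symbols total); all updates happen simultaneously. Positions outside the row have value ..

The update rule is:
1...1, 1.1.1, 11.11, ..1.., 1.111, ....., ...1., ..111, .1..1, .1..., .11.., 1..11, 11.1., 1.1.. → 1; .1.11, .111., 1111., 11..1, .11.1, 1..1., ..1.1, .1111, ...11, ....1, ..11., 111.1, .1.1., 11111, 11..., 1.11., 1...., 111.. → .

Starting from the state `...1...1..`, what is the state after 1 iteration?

1.1111111.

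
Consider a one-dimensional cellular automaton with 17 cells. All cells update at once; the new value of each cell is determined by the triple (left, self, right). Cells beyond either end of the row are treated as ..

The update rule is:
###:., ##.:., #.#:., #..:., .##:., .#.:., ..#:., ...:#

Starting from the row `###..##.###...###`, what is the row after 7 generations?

............#....

............#....
###########...###
............#....  (repeats generation 1; period 2)
generation 7: ............#....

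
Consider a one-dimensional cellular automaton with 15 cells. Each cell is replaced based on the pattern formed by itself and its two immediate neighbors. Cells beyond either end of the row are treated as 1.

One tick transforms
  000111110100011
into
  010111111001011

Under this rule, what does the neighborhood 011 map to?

At position 3 the neighborhood is 011; the next row has 1 there.

1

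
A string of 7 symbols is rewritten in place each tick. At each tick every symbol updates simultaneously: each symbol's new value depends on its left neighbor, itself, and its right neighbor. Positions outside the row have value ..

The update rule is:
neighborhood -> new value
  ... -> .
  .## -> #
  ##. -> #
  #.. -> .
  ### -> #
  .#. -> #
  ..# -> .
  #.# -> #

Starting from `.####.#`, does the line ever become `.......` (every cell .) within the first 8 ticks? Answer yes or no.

no

tick 1: .######
tick 2: .######  (fixed point — unchanged through tick 8)
tick 8 is .######, still not uniform .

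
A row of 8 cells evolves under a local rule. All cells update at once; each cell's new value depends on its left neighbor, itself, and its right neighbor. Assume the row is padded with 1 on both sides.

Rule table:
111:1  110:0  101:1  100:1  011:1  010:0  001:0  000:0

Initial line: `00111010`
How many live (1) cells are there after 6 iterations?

10110101
01101011
11010111
10101111
01011111
10111111
count of 1: 7

7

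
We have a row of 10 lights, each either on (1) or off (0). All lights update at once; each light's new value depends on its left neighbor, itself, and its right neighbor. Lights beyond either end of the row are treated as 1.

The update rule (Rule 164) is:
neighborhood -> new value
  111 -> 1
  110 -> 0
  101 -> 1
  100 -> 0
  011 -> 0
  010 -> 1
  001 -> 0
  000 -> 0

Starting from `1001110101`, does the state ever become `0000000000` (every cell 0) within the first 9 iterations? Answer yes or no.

yes

0000101110
0000110101
0000001110
0000000101
0000000110
0000000001
0000000000
all cells are 0 at iteration 7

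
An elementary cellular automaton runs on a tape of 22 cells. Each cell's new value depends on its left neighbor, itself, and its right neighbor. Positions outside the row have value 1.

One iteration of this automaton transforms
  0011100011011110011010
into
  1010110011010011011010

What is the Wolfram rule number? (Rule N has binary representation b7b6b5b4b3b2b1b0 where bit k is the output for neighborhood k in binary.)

position 3: 111 → 0  (bit 7 = 0)
position 4: 110 → 1  (bit 6 = 1)
position 10: 101 → 0  (bit 5 = 0)
position 0: 100 → 1  (bit 4 = 1)
position 2: 011 → 1  (bit 3 = 1)
position 20: 010 → 1  (bit 2 = 1)
position 1: 001 → 0  (bit 1 = 0)
position 6: 000 → 0  (bit 0 = 0)
bits b7..b0 = 01011100 = 92

92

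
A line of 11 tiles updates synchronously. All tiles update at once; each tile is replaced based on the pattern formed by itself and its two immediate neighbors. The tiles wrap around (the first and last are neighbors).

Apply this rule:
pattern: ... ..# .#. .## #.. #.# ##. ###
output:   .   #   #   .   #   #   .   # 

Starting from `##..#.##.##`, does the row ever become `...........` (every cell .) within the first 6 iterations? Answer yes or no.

no

#.####..#.#
.#.##.####.
###..#.##.#
##.####..#.
..#.##.####
####..#.##.
iteration 6 is ####..#.##., still not uniform .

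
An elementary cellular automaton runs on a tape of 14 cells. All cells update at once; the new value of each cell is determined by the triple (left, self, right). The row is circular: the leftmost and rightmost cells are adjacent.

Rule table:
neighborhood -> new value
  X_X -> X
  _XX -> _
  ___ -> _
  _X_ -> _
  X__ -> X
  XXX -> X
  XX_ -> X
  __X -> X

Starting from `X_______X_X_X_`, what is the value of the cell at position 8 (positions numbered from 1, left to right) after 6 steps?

_

step 1: _X_____X_X_X_X
step 2: X_X___X_X_X_X_
step 3: _X_X_X_X_X_X_X
step 4: X_X_X_X_X_X_X_
step 5: _X_X_X_X_X_X_X  (repeats step 3; period 2)
step 6: X_X_X_X_X_X_X_
position 8 holds _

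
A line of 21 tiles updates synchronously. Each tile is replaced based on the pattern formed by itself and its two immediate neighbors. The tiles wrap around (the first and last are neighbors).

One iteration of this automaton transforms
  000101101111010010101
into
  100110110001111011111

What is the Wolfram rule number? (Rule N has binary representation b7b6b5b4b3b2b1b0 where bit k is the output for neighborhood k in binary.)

116

position 9: 111 → 0  (bit 7 = 0)
position 6: 110 → 1  (bit 6 = 1)
position 4: 101 → 1  (bit 5 = 1)
position 0: 100 → 1  (bit 4 = 1)
position 5: 011 → 0  (bit 3 = 0)
position 3: 010 → 1  (bit 2 = 1)
position 2: 001 → 0  (bit 1 = 0)
position 1: 000 → 0  (bit 0 = 0)
bits b7..b0 = 01110100 = 116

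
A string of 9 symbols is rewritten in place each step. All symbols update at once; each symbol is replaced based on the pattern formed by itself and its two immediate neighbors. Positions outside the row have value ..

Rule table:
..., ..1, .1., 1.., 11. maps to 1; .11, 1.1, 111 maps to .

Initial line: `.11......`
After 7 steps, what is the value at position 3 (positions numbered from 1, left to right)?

1.1111111
1.......1
111111111
........1
111111111  (repeats step 3; period 2)
step 7: 111111111
position 3 holds 1

1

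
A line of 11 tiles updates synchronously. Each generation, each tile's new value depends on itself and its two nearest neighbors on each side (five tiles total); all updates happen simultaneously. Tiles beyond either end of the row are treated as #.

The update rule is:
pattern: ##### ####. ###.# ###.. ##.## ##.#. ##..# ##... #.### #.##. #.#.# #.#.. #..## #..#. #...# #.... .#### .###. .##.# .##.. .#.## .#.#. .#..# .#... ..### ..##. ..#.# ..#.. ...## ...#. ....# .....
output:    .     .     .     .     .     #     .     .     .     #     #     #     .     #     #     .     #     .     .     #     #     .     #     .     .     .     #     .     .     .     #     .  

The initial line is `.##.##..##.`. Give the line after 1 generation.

.#..##.....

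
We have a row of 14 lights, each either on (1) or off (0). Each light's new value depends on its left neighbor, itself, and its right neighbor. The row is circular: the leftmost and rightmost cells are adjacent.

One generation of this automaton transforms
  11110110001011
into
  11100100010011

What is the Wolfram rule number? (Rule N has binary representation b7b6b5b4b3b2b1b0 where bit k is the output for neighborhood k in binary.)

138

position 0: 111 → 1  (bit 7 = 1)
position 3: 110 → 0  (bit 6 = 0)
position 4: 101 → 0  (bit 5 = 0)
position 7: 100 → 0  (bit 4 = 0)
position 5: 011 → 1  (bit 3 = 1)
position 10: 010 → 0  (bit 2 = 0)
position 9: 001 → 1  (bit 1 = 1)
position 8: 000 → 0  (bit 0 = 0)
bits b7..b0 = 10001010 = 138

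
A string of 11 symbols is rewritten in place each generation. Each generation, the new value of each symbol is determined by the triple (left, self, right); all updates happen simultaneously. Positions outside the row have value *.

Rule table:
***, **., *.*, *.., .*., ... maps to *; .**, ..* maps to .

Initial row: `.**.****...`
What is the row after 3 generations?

generation 1: *.**.*****.
generation 2: **.**.*****
generation 3: ***.**.****

***.**.****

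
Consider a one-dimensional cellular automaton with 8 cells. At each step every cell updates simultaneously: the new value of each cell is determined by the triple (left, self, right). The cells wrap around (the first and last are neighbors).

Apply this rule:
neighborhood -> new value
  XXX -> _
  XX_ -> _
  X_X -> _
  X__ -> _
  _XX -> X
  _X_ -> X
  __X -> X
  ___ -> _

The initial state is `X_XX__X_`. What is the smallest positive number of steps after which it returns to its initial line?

X_X__XX_
X_X_XX__
X_X_X__X
__X_X_XX
_XX_X_X_
XX__X_X_
X__XX_X_
X_XX__X_

8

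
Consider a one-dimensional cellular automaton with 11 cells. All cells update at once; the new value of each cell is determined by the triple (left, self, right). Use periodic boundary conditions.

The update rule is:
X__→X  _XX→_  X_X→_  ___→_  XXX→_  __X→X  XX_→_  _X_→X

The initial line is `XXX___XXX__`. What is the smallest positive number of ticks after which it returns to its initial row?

5

___X_X___XX
X_XX_XX_X__
X_______XXX
_X_____X___
XXX___XXX__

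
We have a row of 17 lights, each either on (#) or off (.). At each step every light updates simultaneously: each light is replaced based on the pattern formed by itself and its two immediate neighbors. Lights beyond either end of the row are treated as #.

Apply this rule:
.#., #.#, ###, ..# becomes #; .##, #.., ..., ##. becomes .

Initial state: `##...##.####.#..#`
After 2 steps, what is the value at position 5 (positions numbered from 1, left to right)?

#

step 1: #...#..#.##.##.#.
step 2: ...##.###..#..###
position 5 holds #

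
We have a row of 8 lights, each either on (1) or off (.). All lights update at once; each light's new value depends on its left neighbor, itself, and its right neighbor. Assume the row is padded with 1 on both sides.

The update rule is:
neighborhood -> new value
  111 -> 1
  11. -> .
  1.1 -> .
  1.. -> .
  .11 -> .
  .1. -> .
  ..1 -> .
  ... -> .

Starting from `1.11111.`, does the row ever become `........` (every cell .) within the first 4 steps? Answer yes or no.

yes

...111..
....1...
........
all cells are . at step 3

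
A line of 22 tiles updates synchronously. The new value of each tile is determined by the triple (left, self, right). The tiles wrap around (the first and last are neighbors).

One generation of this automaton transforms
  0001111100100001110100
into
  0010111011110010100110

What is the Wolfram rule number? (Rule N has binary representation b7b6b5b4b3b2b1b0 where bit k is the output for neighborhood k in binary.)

150

position 4: 111 → 1  (bit 7 = 1)
position 7: 110 → 0  (bit 6 = 0)
position 18: 101 → 0  (bit 5 = 0)
position 8: 100 → 1  (bit 4 = 1)
position 3: 011 → 0  (bit 3 = 0)
position 10: 010 → 1  (bit 2 = 1)
position 2: 001 → 1  (bit 1 = 1)
position 0: 000 → 0  (bit 0 = 0)
bits b7..b0 = 10010110 = 150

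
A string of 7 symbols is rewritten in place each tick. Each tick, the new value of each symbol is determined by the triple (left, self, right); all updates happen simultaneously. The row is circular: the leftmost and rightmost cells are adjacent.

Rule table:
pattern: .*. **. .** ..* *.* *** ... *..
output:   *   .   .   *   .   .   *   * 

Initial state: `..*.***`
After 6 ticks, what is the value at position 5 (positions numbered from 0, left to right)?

***....
...****
***....  (repeats tick 1; period 2)
tick 6: ...****
position 5 holds *

*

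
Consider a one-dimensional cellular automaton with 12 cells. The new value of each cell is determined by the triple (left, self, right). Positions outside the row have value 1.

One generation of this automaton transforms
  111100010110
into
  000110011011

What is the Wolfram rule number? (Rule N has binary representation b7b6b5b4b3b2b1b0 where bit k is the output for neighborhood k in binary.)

position 0: 111 → 0  (bit 7 = 0)
position 3: 110 → 1  (bit 6 = 1)
position 8: 101 → 1  (bit 5 = 1)
position 4: 100 → 1  (bit 4 = 1)
position 9: 011 → 0  (bit 3 = 0)
position 7: 010 → 1  (bit 2 = 1)
position 6: 001 → 0  (bit 1 = 0)
position 5: 000 → 0  (bit 0 = 0)
bits b7..b0 = 01110100 = 116

116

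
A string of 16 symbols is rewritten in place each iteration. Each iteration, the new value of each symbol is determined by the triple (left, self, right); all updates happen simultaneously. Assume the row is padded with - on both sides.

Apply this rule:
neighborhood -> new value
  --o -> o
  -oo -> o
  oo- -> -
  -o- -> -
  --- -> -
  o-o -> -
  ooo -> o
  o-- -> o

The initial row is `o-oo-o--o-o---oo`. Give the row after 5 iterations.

o-oo---o-oo---o-

--o---oo---o-oo-
-o-o-oo-o-o--o-o
o----o-----oo---
-o--o-o---oo-o--
o-oo---o-oo---o-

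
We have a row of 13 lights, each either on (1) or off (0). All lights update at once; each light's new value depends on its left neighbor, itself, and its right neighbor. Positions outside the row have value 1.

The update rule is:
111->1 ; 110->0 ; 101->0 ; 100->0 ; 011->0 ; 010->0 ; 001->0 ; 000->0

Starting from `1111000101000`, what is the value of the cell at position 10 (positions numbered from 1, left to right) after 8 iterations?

1110000000000
1100000000000
1000000000000
0000000000000
0000000000000  (fixed point — unchanged through iteration 8)
position 10 holds 0

0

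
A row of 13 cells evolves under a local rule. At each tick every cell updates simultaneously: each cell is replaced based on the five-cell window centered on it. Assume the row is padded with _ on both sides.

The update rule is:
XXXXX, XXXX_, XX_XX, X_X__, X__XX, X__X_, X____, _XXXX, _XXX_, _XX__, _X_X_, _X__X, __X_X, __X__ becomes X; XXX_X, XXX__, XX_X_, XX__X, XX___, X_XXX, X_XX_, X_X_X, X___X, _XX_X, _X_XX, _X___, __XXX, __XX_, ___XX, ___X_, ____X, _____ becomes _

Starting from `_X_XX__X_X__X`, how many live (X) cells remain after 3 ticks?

6

_X__X_XXXXXXX
_XXXX__XXXXX_
__XX__X_XXX__
count of X: 6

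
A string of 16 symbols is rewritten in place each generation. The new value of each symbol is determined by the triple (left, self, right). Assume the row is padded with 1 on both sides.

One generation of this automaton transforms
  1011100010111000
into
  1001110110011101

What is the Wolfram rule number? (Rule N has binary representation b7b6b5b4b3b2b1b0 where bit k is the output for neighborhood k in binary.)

214

position 3: 111 → 1  (bit 7 = 1)
position 0: 110 → 1  (bit 6 = 1)
position 1: 101 → 0  (bit 5 = 0)
position 5: 100 → 1  (bit 4 = 1)
position 2: 011 → 0  (bit 3 = 0)
position 8: 010 → 1  (bit 2 = 1)
position 7: 001 → 1  (bit 1 = 1)
position 6: 000 → 0  (bit 0 = 0)
bits b7..b0 = 11010110 = 214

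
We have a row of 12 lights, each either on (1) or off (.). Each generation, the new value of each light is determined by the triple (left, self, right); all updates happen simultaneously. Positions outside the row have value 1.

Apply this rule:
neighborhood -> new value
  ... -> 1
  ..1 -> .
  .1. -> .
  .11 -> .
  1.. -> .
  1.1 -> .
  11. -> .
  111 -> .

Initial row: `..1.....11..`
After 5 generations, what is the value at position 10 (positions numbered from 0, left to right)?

.

....111.....
.11.....111.
....111.....  (repeats generation 1; period 2)
generation 5: ....111.....
position 10 holds .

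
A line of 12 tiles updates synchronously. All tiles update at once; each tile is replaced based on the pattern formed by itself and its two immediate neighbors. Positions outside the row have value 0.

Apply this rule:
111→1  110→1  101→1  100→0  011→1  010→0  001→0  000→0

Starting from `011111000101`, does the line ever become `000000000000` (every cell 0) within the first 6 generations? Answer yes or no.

011111000010
011111000000
011111000000  (fixed point — unchanged through generation 6)
generation 6 is 011111000000, still not uniform 0

no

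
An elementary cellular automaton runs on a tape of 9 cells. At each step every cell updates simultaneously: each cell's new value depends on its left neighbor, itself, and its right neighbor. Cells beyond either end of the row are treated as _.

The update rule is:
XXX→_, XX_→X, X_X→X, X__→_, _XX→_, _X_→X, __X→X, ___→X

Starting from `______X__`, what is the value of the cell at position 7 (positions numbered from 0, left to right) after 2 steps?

X

XXXXXXX_X
______XXX
position 7 holds X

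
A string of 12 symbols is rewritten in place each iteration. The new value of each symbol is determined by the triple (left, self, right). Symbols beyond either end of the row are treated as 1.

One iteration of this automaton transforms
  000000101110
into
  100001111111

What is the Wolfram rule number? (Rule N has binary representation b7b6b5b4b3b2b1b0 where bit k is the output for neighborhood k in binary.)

position 9: 111 → 1  (bit 7 = 1)
position 10: 110 → 1  (bit 6 = 1)
position 7: 101 → 1  (bit 5 = 1)
position 0: 100 → 1  (bit 4 = 1)
position 8: 011 → 1  (bit 3 = 1)
position 6: 010 → 1  (bit 2 = 1)
position 5: 001 → 1  (bit 1 = 1)
position 1: 000 → 0  (bit 0 = 0)
bits b7..b0 = 11111110 = 254

254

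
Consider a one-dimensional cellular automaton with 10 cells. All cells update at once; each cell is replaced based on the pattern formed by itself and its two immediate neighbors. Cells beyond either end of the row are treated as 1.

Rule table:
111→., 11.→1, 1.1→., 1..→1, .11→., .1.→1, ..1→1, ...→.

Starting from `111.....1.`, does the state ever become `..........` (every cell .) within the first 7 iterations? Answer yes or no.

..11...11.
11.11.1.1.
.1..1.1.1.
.1111.1.1.
....1.1.1.
1..11.1.1.
111.1.1.1.
iteration 7 is 111.1.1.1., still not uniform .

no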